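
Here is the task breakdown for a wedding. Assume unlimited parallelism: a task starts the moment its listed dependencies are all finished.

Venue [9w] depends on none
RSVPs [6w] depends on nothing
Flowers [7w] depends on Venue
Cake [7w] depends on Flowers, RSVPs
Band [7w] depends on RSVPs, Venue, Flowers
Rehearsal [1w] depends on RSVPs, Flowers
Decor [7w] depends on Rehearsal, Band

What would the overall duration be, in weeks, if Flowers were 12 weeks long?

The binding path is Venue→Flowers→Band→Decor = 9+7+7+7 = 30; finish at 30 weeks.
Flowers lies on that path, so at 12 weeks the path becomes 35 weeks.
That remains the longest chain; total 35 weeks.

35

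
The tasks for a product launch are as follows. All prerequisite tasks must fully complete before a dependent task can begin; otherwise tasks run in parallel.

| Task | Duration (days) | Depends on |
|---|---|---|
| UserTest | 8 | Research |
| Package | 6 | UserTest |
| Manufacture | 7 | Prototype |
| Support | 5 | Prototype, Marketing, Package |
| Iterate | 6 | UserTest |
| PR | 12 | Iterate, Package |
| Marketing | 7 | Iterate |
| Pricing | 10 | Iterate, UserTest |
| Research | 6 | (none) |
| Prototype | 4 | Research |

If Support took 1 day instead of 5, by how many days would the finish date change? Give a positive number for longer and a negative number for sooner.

Critical path before the change: Research→UserTest→Iterate→Marketing→Support = 6+8+6+7+5 = 32 giving 32 days.
Support is on the critical path; changing it to 1 makes that path 28 days.
Now Research→UserTest→Iterate→PR = 6+8+6+12 = 32 is longest, so the finish becomes 32 days.
Change in finish: 32 − 32 = +0 days.

0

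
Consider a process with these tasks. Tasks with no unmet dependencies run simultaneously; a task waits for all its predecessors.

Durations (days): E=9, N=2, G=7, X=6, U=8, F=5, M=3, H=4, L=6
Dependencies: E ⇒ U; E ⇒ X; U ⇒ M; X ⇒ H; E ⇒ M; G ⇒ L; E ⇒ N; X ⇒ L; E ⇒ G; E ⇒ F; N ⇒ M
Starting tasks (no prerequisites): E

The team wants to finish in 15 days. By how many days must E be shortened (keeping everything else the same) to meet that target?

Current finish: 22 days; target: 15.
E is on every critical path, so each day cut from E cuts the finish by one (this holds down to a finish of 14).
Need 22 − 15 = 7 days off E → E becomes 2 days, finish becomes 15.

7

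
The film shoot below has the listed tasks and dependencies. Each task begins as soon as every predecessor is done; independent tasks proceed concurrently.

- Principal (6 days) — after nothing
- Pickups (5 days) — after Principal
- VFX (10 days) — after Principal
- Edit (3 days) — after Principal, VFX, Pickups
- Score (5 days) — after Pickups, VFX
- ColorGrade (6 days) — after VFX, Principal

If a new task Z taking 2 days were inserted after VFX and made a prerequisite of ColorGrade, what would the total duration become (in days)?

24

Originally the film shoot takes 22 days.
With Z inserted, ColorGrade now waits for max(VFX, Principal, Z).
New critical path: Principal→VFX→Z→ColorGrade = 6+10+2+6 = 24 ⇒ 24 days.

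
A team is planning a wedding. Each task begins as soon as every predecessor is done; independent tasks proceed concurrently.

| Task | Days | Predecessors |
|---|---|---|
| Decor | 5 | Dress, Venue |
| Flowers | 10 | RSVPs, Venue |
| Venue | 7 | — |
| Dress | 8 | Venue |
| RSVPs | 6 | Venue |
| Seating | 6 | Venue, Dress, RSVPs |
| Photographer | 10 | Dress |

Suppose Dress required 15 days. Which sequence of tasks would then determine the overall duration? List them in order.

Actual critical path: Venue→Dress→Photographer = 7+8+10 = 25 ⇒ 25 days.
Dress is on the critical path; changing it to 15 makes that path 32 days.
That remains the longest chain; total 32 days.

Venue, Dress, Photographer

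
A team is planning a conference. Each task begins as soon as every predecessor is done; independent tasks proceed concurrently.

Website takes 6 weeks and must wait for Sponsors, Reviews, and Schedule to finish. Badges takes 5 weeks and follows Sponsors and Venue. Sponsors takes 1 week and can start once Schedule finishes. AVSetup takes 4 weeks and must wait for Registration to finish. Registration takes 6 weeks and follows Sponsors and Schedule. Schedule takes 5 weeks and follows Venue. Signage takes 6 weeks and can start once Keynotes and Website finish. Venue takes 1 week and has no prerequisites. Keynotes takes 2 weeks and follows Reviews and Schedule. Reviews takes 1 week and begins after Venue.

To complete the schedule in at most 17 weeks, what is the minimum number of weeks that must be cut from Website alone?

Current finish: 19 weeks; target: 17.
Website is on every critical path, so each week cut from Website cuts the finish by one (this holds down to a finish of 17).
Need 19 − 17 = 2 weeks off Website → Website becomes 4 weeks, finish becomes 17.

2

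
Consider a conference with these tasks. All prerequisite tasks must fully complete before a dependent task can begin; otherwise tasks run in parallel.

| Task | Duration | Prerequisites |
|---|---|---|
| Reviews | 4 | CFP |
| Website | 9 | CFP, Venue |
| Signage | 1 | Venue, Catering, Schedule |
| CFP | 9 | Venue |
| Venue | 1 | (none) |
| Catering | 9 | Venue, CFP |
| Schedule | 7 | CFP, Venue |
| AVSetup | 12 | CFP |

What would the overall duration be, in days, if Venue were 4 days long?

25

Baseline: Venue→CFP→AVSetup = 1+9+12 = 22 → 22 days.
Venue lies on that path, so at 4 days the path becomes 25 days.
No other chain overtakes it, so the finish is 25 days.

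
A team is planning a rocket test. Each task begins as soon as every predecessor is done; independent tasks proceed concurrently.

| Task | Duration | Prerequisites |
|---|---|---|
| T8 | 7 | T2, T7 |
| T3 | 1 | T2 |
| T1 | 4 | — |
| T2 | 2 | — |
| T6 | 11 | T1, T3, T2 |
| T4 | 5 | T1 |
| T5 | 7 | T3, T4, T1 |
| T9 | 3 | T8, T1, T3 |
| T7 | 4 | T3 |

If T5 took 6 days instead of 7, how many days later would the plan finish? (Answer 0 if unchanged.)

Actual critical path: T2→T3→T7→T8→T9 = 2+1+4+7+3 = 17 ⇒ 17 days.
T5 is off the critical path — its longest chain is 16 days, giving 1 of slack.
That remains the longest chain; total 17 days.
Change in finish: 17 − 17 = +0 days.

0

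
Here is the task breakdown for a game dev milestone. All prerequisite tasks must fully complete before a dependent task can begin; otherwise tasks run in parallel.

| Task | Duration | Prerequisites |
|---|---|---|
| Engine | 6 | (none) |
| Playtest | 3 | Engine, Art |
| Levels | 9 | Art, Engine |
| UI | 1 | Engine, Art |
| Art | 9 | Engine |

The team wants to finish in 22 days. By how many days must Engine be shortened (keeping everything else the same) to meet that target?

2

Current finish: 24 days; target: 22.
Engine is on every critical path, so each day cut from Engine cuts the finish by one (this holds down to a finish of 19).
Need 24 − 22 = 2 days off Engine → Engine becomes 4 days, finish becomes 22.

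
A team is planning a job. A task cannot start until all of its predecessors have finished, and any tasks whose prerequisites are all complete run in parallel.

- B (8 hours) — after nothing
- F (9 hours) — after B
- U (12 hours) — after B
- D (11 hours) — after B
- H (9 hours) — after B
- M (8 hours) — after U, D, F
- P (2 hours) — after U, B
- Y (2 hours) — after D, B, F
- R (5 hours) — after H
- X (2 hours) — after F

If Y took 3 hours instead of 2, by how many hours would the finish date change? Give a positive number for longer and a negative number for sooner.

0

Baseline: B→U→M = 8+12+8 = 28 → 28 hours.
Y has 7 hours of float (longest path through it is 21).
No other chain overtakes it, so the finish is 28 hours.
Change in finish: 28 − 28 = +0 hours.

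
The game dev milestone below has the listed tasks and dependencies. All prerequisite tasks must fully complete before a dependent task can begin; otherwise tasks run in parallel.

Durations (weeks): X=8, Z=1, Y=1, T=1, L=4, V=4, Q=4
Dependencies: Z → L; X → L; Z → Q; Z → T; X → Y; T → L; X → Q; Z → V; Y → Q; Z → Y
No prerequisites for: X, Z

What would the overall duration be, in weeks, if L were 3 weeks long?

Actual critical path: X→Y→Q = 8+1+4 = 13 ⇒ 13 weeks.
L has 1 week of float (longest path through it is 12).
The critical path is still X→Y→Q; finish is now 13 weeks.

13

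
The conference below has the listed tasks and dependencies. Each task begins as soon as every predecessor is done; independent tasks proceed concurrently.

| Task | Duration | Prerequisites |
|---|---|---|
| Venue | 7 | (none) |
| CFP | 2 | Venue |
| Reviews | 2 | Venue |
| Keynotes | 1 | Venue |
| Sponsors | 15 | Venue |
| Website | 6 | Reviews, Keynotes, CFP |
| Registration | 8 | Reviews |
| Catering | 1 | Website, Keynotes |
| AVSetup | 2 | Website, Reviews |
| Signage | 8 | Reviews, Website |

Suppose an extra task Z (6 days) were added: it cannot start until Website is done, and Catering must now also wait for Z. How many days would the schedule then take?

23

Originally the schedule takes 23 days.
With Z inserted, Catering now waits for max(Website, Keynotes, Z).
New critical path: Venue→CFP→Website→Signage = 7+2+6+8 = 23 ⇒ 23 days.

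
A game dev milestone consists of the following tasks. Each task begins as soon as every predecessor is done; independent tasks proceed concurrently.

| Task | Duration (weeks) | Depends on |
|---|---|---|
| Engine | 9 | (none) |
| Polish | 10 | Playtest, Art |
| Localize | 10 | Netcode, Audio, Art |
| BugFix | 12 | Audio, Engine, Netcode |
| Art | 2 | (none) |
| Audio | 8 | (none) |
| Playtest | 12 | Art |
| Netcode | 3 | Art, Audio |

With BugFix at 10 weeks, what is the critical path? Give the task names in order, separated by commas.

Art, Playtest, Polish

Baseline: Art→Playtest→Polish = 2+12+10 = 24 → 24 weeks.
BugFix has 1 week of float (longest path through it is 23).
The critical path is still Art→Playtest→Polish; finish is now 24 weeks.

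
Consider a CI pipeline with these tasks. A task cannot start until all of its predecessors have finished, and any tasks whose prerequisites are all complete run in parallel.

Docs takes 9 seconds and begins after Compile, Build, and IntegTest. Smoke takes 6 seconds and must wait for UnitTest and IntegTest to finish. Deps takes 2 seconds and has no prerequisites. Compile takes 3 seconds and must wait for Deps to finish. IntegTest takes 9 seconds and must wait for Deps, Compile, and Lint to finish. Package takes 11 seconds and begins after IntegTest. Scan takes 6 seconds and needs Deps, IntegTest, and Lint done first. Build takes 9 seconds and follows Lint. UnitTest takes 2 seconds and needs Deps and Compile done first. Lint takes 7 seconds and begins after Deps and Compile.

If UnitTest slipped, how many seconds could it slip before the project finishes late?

Deps→Compile→Lint→IntegTest→Package = 2+3+7+9+11 = 32 sets the makespan at 32 seconds.
Longest path through UnitTest: 13 seconds (earliest finish 7, latest finish 26).
Slack of UnitTest = 24 − 5 = 19 seconds.

19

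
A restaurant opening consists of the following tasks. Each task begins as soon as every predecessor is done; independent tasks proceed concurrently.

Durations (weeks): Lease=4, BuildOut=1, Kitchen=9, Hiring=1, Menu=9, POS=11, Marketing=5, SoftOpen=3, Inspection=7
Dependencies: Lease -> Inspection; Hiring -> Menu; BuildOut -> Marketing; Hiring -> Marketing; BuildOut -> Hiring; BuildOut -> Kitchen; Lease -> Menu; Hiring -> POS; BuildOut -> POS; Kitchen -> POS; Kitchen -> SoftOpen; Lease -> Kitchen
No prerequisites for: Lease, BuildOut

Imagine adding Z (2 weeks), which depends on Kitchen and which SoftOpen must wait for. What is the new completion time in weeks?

Originally the job takes 24 weeks.
With Z inserted, SoftOpen now waits for max(Kitchen, Z).
New critical path: Lease→Kitchen→POS = 4+9+11 = 24 ⇒ 24 weeks.

24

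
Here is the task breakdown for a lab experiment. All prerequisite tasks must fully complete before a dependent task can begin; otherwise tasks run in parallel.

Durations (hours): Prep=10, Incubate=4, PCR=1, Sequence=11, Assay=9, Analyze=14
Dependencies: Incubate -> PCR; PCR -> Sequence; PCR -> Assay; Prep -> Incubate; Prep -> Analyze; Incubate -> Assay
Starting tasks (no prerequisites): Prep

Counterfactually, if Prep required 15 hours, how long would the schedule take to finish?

Actual critical path: Prep→Incubate→PCR→Sequence = 10+4+1+11 = 26 ⇒ 26 hours.
Since Prep is critical, the +5 change carries straight to that chain (now 31 hours).
No other chain overtakes it, so the finish is 31 hours.

31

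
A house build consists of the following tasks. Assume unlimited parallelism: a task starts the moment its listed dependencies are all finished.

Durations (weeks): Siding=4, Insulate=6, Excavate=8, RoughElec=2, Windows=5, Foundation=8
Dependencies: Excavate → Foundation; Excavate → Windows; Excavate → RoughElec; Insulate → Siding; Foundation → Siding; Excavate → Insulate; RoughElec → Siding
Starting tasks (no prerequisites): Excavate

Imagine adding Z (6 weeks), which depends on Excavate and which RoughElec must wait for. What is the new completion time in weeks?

Originally the plan takes 20 weeks.
With Z inserted, RoughElec now waits for max(Excavate, Z).
New critical path: Excavate→Z→RoughElec→Siding = 8+6+2+4 = 20 ⇒ 20 weeks.

20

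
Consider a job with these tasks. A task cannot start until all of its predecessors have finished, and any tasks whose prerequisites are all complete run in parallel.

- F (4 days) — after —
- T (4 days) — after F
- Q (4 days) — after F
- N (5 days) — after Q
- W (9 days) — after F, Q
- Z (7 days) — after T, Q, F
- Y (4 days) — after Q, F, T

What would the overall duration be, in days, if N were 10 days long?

18

Baseline: F→Q→W = 4+4+9 = 17 → 17 days.
The longest path through N is only 13 days, so N has float 4.
The binding chain switches to F→Q→N = 4+4+10 = 18; finish 18 days.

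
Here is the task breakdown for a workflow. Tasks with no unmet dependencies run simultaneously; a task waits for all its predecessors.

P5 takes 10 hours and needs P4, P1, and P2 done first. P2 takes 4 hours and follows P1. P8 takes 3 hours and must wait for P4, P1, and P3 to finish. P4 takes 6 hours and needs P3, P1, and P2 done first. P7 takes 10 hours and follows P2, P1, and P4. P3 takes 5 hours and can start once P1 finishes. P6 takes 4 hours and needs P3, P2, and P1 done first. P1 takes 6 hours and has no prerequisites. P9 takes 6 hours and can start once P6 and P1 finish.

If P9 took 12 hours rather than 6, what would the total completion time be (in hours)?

27

Baseline: P1→P3→P4→P5 = 6+5+6+10 = 27 → 27 hours.
P9 has 6 hours of float (longest path through it is 21).
The critical path is still P1→P3→P4→P5; finish is now 27 hours.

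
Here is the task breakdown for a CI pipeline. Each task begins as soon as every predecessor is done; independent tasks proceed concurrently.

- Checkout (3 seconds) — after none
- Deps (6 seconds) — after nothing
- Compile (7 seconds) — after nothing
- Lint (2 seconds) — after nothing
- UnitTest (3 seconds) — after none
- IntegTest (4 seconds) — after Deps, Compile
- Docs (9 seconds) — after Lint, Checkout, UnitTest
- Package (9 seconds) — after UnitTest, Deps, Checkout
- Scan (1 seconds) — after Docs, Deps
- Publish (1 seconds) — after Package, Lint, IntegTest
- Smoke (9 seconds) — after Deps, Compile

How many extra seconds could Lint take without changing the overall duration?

The longest chain is Deps→Package→Publish = 6+9+1 = 16; overall finish 16 seconds.
Longest path through Lint: 12 seconds (earliest finish 2, latest finish 6).
So Lint can slip 6 − 2 = 4 seconds.

4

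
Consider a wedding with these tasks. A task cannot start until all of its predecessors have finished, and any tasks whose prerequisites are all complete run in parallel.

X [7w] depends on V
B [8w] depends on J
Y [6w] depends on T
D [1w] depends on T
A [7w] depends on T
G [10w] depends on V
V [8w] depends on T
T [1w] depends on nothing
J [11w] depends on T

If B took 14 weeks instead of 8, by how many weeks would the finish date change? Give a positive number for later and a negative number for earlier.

6

The binding path is T→J→B = 1+11+8 = 20; finish at 20 weeks.
B is on the critical path; changing it to 14 makes that path 26 weeks.
The critical path is still T→J→B; finish is now 26 weeks.
Change in finish: 26 − 20 = +6 weeks.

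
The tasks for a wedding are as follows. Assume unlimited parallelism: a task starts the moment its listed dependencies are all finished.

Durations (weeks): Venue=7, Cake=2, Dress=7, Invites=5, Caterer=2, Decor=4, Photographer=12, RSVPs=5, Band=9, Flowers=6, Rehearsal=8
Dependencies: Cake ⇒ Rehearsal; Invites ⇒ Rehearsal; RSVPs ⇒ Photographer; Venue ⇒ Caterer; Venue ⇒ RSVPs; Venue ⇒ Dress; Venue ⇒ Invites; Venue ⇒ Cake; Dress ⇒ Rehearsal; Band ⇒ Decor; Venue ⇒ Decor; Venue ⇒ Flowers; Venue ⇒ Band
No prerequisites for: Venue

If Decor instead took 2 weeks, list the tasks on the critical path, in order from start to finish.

Actual critical path: Venue→RSVPs→Photographer = 7+5+12 = 24 ⇒ 24 weeks.
The longest path through Decor is only 20 weeks, so Decor has float 4.
The critical path is still Venue→RSVPs→Photographer; finish is now 24 weeks.

Venue, RSVPs, Photographer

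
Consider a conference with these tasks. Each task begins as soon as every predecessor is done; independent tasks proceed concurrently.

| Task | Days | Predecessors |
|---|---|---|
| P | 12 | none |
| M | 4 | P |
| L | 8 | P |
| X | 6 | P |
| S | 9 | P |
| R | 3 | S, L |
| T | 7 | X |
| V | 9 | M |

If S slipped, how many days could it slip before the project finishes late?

1

Critical path: P→M→V = 12+4+9 = 25, so the finish is 25 days.
The longest chain containing S totals 24 days.
So S can slip 22 − 21 = 1 day.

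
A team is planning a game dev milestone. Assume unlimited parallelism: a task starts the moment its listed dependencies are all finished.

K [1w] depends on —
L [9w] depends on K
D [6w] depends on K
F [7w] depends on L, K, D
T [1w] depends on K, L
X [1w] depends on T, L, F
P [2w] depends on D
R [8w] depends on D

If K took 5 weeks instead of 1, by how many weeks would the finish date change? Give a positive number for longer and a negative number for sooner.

Actual critical path: K→L→F→X = 1+9+7+1 = 18 ⇒ 18 weeks.
K lies on that path, so at 5 weeks the path becomes 22 weeks.
That remains the longest chain; total 22 weeks.
Change in finish: 22 − 18 = +4 weeks.

4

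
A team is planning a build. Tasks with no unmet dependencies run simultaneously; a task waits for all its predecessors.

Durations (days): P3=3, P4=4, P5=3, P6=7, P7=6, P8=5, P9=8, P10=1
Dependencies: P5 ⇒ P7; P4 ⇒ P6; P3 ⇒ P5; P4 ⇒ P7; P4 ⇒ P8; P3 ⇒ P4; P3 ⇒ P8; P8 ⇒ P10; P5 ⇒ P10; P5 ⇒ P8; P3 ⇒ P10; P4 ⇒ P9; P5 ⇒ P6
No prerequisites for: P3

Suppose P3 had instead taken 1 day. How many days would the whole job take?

13

Baseline: P3→P4→P9 = 3+4+8 = 15 → 15 days.
Since P3 is critical, the -2 change carries straight to that chain (now 13 days).
That remains the longest chain; total 13 days.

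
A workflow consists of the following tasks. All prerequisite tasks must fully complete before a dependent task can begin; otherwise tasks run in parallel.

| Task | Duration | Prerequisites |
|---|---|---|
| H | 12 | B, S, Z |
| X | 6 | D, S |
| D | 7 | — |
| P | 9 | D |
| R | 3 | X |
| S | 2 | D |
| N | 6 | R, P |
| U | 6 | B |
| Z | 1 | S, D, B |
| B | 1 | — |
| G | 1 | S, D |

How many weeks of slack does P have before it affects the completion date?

2

Critical path: D→S→X→R→N = 7+2+6+3+6 = 24, so the finish is 24 weeks.
The longest chain containing P totals 22 weeks.
So P can slip 18 − 16 = 2 weeks.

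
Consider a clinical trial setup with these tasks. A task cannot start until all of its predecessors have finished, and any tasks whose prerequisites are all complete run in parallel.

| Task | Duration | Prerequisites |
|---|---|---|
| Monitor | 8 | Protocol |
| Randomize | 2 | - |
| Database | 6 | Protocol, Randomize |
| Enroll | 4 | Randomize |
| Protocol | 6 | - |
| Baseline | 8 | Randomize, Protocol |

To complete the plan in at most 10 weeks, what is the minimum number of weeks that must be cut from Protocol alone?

4

Current finish: 14 weeks; target: 10.
Protocol is on every critical path, so each week cut from Protocol cuts the finish by one (this holds down to a finish of 10).
Need 14 − 10 = 4 weeks off Protocol → Protocol becomes 2 weeks, finish becomes 10.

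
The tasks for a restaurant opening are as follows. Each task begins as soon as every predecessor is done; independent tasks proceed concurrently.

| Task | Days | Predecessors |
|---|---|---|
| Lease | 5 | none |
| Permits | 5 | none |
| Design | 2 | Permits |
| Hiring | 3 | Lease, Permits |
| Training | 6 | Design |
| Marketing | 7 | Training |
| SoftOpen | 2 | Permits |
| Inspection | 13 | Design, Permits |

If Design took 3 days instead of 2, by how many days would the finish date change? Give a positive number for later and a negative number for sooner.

1

Critical path before the change: Permits→Design→Training→Marketing = 5+2+6+7 = 20 giving 20 days.
Design lies on that path, so at 3 days the path becomes 21 days.
The critical path is still Permits→Design→Training→Marketing; finish is now 21 days.
Change in finish: 21 − 20 = +1 days.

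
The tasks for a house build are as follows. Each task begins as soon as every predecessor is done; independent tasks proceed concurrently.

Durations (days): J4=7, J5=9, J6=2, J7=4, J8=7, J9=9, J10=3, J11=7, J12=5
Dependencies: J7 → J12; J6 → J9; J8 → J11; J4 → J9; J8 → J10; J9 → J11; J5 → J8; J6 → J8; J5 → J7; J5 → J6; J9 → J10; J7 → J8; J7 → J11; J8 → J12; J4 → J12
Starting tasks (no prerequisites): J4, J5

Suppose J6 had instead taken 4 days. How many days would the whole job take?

29

As given, the longest chain is J5→J6→J9→J11 = 9+2+9+7 = 27, so the finish is 27 days.
Since J6 is critical, the +2 change carries straight to that chain (now 29 days).
That remains the longest chain; total 29 days.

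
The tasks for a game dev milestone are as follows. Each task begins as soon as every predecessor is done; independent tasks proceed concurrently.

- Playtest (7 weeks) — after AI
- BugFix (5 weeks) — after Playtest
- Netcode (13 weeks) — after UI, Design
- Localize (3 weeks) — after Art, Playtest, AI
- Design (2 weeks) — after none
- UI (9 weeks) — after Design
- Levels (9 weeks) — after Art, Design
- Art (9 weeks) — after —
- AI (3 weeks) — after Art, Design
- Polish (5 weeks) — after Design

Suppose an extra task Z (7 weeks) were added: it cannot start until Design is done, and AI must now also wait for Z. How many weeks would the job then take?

24

Originally the job takes 24 weeks.
With Z inserted, AI now waits for max(Art, Design, Z).
New critical path: Design→Z→AI→Playtest→BugFix = 2+7+3+7+5 = 24 ⇒ 24 weeks.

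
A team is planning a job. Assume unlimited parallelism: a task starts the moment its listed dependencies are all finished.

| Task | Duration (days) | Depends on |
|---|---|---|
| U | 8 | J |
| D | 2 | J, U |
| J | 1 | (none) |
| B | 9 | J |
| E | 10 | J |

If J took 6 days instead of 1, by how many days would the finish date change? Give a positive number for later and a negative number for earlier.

As given, the longest chain is J→U→D = 1+8+2 = 11, so the finish is 11 days.
Since J is critical, the +5 change carries straight to that chain (now 16 days).
That remains the longest chain; total 16 days.
Change in finish: 16 − 11 = +5 days.

5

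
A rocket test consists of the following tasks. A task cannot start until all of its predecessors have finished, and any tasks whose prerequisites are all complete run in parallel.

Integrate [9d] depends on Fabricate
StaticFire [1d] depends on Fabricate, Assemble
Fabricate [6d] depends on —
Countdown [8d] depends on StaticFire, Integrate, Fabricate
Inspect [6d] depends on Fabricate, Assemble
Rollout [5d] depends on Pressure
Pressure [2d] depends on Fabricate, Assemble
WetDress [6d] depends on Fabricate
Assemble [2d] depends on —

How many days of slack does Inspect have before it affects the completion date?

Fabricate→Integrate→Countdown = 6+9+8 = 23 sets the makespan at 23 days.
The longest chain containing Inspect totals 12 days.
Slack of Inspect = 17 − 6 = 11 days.

11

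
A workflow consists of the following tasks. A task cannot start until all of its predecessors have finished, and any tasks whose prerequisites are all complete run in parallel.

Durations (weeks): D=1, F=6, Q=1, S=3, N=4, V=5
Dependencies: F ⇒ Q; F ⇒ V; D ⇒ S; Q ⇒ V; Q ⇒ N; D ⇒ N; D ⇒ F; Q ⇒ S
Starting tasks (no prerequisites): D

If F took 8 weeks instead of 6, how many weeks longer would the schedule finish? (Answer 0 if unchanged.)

The binding path is D→F→Q→V = 1+6+1+5 = 13; finish at 13 weeks.
F lies on that path, so at 8 weeks the path becomes 15 weeks.
That remains the longest chain; total 15 weeks.
Change in finish: 15 − 13 = +2 weeks.

2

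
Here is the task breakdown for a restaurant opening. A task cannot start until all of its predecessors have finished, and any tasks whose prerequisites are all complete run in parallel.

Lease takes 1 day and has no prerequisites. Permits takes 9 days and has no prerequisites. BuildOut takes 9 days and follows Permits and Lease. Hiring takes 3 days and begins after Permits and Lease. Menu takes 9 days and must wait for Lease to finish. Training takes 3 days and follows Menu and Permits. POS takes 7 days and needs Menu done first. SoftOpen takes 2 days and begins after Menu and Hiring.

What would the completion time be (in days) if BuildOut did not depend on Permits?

17

Before: longest chain Permits→BuildOut = 9+9 = 18, finish 18.
Without Permits→BuildOut, BuildOut's earliest start moves from 9 to 1.
New critical path: Lease→Menu→POS = 1+9+7 = 17 ⇒ 17 days.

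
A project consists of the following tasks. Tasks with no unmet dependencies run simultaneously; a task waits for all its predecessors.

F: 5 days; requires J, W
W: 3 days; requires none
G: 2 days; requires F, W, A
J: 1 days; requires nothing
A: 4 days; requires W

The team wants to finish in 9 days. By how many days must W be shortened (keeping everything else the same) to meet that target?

Current finish: 10 days; target: 9.
W is on every critical path, so each day cut from W cuts the finish by one (this holds down to a finish of 8).
Need 10 − 9 = 1 day off W → W becomes 2 days, finish becomes 9.

1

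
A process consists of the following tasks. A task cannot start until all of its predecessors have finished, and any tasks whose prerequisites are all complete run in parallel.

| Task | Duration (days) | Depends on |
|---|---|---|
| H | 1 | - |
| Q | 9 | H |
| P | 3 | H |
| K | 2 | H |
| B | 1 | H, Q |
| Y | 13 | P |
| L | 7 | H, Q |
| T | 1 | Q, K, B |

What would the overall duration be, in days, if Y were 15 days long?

Actual critical path: H→P→Y = 1+3+13 = 17 ⇒ 17 days.
Y is on the critical path; changing it to 15 makes that path 19 days.
No other chain overtakes it, so the finish is 19 days.

19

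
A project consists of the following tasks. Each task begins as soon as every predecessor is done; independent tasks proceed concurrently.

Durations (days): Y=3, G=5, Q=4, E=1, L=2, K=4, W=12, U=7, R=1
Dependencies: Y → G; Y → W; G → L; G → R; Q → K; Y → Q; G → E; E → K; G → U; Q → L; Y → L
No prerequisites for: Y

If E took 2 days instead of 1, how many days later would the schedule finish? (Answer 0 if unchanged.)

0

Actual critical path: Y→G→U = 3+5+7 = 15 ⇒ 15 days.
E is off the critical path — its longest chain is 13 days, giving 2 of slack.
The critical path is still Y→G→U; finish is now 15 days.
Change in finish: 15 − 15 = +0 days.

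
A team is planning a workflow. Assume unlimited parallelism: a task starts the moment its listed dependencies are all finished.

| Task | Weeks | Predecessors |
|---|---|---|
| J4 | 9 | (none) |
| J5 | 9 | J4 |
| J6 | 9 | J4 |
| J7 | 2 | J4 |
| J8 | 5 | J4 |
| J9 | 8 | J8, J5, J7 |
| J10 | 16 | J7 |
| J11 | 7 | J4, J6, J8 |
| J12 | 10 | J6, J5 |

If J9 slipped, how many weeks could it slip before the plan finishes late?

2

J4→J5→J12 = 9+9+10 = 28 sets the makespan at 28 weeks.
Longest path through J9: 26 weeks (earliest finish 26, latest finish 28).
Float = 28 − 26 = 2.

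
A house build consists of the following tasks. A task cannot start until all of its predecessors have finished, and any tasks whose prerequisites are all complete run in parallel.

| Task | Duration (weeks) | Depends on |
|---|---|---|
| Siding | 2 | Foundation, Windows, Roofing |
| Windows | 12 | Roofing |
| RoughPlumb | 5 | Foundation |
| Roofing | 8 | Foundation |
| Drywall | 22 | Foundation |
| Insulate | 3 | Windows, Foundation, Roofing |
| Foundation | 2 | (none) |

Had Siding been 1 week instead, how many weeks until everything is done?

Actual critical path: Foundation→Roofing→Windows→Insulate = 2+8+12+3 = 25 ⇒ 25 weeks.
Siding is off the critical path — its longest chain is 24 weeks, giving 1 of slack.
That remains the longest chain; total 25 weeks.

25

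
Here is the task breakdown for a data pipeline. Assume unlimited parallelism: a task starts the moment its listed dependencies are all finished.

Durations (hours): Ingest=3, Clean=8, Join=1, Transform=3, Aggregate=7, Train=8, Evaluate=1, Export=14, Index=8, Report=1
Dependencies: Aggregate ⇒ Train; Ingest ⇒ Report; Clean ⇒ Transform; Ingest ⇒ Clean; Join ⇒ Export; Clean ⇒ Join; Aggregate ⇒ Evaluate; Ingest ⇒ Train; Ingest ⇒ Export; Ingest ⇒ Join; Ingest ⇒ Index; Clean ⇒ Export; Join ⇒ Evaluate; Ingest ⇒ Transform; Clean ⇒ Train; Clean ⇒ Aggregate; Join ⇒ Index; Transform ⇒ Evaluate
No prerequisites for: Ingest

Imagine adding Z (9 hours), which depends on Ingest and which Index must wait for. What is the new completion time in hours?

Originally the job takes 26 hours.
With Z inserted, Index now waits for max(Ingest, Join, Z).
New critical path: Ingest→Clean→Join→Export = 3+8+1+14 = 26 ⇒ 26 hours.

26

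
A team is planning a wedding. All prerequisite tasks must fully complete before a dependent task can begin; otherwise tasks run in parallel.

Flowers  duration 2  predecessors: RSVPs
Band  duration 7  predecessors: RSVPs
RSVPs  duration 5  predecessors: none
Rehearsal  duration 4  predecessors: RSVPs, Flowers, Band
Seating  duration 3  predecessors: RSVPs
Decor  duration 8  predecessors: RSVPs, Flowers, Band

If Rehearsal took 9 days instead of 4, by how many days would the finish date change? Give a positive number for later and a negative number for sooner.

As given, the longest chain is RSVPs→Band→Decor = 5+7+8 = 20, so the finish is 20 days.
Rehearsal is off the critical path — its longest chain is 16 days, giving 4 of slack.
New critical path: RSVPs→Band→Rehearsal = 5+7+9 = 21 ⇒ 21 days.
Change in finish: 21 − 20 = +1 days.

1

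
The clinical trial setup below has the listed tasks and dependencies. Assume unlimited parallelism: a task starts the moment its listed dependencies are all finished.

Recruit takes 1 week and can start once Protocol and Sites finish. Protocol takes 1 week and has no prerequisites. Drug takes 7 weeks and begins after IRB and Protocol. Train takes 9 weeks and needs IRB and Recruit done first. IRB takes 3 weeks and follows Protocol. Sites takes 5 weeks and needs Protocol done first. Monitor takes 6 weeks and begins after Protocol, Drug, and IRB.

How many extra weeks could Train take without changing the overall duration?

The longest chain is Protocol→IRB→Drug→Monitor = 1+3+7+6 = 17; overall finish 17 weeks.
Longest path through Train: 16 weeks (earliest finish 16, latest finish 17).
Slack of Train = 8 − 7 = 1 week.

1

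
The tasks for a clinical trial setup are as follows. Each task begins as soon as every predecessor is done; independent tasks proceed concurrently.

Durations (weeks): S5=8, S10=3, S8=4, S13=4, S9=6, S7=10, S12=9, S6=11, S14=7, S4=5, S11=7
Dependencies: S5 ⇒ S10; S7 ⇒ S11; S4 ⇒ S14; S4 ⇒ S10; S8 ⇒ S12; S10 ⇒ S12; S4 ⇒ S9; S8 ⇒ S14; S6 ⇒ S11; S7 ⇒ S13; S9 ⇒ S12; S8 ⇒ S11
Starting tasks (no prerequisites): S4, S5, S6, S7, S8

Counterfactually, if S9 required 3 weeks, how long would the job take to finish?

20

Critical path before the change: S4→S9→S12 = 5+6+9 = 20 giving 20 weeks.
S9 is on the critical path; changing it to 3 makes that path 17 weeks.
New critical path: S5→S10→S12 = 8+3+9 = 20 ⇒ 20 weeks.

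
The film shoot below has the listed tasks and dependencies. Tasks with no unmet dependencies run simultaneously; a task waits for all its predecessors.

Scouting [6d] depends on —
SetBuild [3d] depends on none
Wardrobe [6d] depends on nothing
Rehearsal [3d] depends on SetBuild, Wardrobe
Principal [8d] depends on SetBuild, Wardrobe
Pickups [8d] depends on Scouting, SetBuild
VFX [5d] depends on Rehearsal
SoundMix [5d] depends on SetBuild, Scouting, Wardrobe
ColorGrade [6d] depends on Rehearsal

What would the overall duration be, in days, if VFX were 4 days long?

Actual critical path: Wardrobe→Rehearsal→ColorGrade = 6+3+6 = 15 ⇒ 15 days.
VFX is off the critical path — its longest chain is 14 days, giving 1 of slack.
That remains the longest chain; total 15 days.

15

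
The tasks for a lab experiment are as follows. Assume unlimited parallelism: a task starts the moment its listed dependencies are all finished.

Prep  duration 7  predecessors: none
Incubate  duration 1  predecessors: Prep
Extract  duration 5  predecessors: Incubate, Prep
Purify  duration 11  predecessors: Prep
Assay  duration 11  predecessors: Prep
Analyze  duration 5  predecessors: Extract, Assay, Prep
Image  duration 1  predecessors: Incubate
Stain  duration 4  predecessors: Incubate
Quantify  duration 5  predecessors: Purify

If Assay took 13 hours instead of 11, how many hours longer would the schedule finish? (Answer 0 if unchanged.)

Actual critical path: Prep→Assay→Analyze = 7+11+5 = 23 ⇒ 23 hours.
Assay lies on that path, so at 13 hours the path becomes 25 hours.
The critical path is still Prep→Assay→Analyze; finish is now 25 hours.
Change in finish: 25 − 23 = +2 hours.

2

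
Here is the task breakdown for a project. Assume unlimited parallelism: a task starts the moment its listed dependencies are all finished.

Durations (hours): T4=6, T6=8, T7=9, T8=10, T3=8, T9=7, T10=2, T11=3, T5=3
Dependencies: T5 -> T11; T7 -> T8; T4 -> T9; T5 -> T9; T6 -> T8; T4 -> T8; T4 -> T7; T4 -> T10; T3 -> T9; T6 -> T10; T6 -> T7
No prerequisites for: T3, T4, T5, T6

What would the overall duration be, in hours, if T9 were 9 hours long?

27

As given, the longest chain is T6→T7→T8 = 8+9+10 = 27, so the finish is 27 hours.
T9 is off the critical path — its longest chain is 15 hours, giving 12 of slack.
That remains the longest chain; total 27 hours.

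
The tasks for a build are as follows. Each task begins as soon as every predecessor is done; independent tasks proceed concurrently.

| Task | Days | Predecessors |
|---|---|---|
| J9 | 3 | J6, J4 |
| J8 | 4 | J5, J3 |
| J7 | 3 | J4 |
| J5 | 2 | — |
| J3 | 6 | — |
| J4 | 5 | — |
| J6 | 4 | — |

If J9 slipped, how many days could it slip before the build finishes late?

Critical path: J3→J8 = 6+4 = 10, so the finish is 10 days.
J9 finishes as early as 8 and must finish by 10.
Float = 10 − 8 = 2.

2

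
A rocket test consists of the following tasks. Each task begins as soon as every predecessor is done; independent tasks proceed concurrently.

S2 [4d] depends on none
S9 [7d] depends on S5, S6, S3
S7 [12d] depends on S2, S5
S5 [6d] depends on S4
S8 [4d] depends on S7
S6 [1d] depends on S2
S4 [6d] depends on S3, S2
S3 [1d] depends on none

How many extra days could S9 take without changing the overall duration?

The longest chain is S2→S4→S5→S7→S8 = 4+6+6+12+4 = 32; overall finish 32 days.
S9 finishes as early as 23 and must finish by 32.
Float = 32 − 23 = 9.

9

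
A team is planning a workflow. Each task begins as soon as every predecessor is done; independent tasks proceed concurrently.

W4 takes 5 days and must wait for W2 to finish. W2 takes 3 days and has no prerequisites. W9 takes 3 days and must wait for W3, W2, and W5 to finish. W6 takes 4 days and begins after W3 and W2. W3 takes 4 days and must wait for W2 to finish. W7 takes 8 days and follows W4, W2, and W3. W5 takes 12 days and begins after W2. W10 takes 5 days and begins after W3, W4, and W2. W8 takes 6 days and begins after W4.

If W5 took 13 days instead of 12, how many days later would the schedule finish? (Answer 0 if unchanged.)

As given, the longest chain is W2→W5→W9 = 3+12+3 = 18, so the finish is 18 days.
W5 is on the critical path; changing it to 13 makes that path 19 days.
That remains the longest chain; total 19 days.
Change in finish: 19 − 18 = +1 days.

1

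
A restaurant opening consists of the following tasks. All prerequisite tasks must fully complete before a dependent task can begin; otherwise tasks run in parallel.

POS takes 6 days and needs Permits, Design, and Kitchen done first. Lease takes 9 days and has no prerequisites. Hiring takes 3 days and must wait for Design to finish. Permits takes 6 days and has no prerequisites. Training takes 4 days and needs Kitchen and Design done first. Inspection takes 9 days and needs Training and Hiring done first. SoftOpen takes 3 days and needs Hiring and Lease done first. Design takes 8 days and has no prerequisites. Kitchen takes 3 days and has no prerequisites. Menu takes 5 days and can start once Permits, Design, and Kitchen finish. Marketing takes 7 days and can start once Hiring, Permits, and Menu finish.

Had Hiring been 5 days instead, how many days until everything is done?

22

The binding path is Design→Training→Inspection = 8+4+9 = 21; finish at 21 days.
Hiring has 1 day of float (longest path through it is 20).
The binding chain switches to Design→Hiring→Inspection = 8+5+9 = 22; finish 22 days.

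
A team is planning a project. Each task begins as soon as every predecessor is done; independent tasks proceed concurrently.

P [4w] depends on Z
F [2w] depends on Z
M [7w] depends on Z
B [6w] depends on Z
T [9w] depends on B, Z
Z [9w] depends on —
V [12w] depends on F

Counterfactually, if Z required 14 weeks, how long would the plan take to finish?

29

Baseline: Z→B→T = 9+6+9 = 24 → 24 weeks.
Z lies on that path, so at 14 weeks the path becomes 29 weeks.
The critical path is still Z→B→T; finish is now 29 weeks.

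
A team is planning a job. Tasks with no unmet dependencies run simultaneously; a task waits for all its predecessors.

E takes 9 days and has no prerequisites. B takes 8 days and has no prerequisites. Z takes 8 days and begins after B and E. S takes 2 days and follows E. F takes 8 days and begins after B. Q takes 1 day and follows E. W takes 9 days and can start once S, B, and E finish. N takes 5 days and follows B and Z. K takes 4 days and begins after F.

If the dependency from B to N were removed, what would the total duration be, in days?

22

With the dependency in place, E→Z→N = 9+8+5 = 22 sets the finish at 22 days.
Dropping B→N doesn't change N's earliest start (17); another predecessor still binds.
The longest chain is now E→Z→N = 9+8+5 = 22, so the job takes 22 days.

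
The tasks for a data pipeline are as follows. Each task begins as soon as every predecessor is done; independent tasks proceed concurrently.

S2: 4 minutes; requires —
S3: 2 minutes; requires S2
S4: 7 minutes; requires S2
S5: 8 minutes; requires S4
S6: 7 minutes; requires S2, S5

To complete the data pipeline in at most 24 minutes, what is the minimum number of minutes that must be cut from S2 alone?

Current finish: 26 minutes; target: 24.
S2 is on every critical path, so each minute cut from S2 cuts the finish by one (this holds down to a finish of 23).
Need 26 − 24 = 2 minutes off S2 → S2 becomes 2 minutes, finish becomes 24.

2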